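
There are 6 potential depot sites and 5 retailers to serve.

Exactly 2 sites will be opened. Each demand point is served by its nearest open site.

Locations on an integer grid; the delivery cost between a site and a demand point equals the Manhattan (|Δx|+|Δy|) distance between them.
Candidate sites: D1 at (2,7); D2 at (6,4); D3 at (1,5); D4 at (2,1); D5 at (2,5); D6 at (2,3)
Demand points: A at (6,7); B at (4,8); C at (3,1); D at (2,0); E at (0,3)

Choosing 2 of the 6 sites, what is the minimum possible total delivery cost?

13

Open {D1, D4}.
  A→D1 4, B→D1 3, C→D4 1, D→D4 1, E→D4 4  ⇒ total 13.
Compare {D1, D6}: total 15.
Compare {D2, D4}: total 15.
No size-2 selection does better; minimum is 13.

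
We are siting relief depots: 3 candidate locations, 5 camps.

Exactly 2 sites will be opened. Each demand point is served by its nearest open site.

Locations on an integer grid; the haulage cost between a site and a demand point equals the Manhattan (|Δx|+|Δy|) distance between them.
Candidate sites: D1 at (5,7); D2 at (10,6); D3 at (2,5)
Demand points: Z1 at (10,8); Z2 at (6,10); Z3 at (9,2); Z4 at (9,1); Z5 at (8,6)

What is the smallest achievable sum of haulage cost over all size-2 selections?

19

Open {D1, D2}.
  Z1→D2 2, Z2→D1 4, Z3→D2 5, Z4→D2 6, Z5→D2 2  ⇒ total 19.
Compare {D2, D3}: total 23.
Compare {D1, D3}: total 33.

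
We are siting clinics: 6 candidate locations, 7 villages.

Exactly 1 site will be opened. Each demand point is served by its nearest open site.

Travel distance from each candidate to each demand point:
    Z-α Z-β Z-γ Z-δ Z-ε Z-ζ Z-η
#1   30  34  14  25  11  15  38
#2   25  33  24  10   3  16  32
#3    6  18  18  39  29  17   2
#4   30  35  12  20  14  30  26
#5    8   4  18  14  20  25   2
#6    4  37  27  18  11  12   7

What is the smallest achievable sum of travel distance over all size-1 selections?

91

Open {#5}.
  Z-α→#5 8, Z-β→#5 4, Z-γ→#5 18, Z-δ→#5 14, Z-ε→#5 20, Z-ζ→#5 25, Z-η→#5 2  ⇒ total 91.
Compare {#6}: total 116.
Compare {#3}: total 129.
No size-1 selection does better; minimum is 91.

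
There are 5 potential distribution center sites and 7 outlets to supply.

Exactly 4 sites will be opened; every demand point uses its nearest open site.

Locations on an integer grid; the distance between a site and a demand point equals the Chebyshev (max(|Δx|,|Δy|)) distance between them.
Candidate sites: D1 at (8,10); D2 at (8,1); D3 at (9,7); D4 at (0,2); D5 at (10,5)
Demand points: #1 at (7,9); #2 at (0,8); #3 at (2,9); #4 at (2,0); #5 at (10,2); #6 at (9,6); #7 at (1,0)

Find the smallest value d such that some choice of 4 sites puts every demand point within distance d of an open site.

6

Open {D1, D2, D3, D4}.
  Farthest demand point is #2 at distance 6 (to D4); all others are ≤ 6.
With {D1, D2, D4, D5} the worst case is 6.
With {D1, D3, D4, D5} the worst case is 6.
No size-4 selection achieves below 6.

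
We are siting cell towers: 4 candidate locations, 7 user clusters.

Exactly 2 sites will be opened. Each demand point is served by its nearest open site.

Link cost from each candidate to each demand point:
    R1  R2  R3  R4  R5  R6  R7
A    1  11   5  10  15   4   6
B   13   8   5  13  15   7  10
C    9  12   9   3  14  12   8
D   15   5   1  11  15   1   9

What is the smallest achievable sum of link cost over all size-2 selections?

39

Open {A, D}.
  R1→A 1, R2→D 5, R3→D 1, R4→A 10, R5→A 15, R6→D 1, R7→A 6  ⇒ total 39.
Compare {C, D}: total 41.
Compare {A, C}: total 44.
No size-2 selection does better; minimum is 39.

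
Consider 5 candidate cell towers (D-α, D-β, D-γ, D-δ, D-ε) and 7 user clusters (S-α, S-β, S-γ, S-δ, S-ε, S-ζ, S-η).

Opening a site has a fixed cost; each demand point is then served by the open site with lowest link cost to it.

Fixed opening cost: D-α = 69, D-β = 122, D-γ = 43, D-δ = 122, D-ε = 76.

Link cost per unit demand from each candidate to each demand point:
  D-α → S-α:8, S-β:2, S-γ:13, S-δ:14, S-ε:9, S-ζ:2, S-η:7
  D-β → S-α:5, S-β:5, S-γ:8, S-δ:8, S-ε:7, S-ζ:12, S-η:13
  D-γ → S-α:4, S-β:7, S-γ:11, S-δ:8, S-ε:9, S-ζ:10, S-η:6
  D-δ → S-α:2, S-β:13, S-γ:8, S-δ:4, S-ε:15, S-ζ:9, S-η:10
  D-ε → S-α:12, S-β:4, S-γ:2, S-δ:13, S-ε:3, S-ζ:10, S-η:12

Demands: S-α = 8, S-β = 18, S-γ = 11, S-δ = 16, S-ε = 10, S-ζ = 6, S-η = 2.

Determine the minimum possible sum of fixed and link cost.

Open {D-α, D-γ, D-ε}: assign each demand point to its cheapest open site.
  S-α→D-γ 8×4=32, S-β→D-α 18×2=36, S-γ→D-ε 11×2=22, S-δ→D-γ 16×8=128, S-ε→D-ε 10×3=30, S-ζ→D-α 6×2=12, S-η→D-γ 2×6=12
  link cost 272, fixed 188 → total 460.
Compare {D-α, D-δ, D-ε}: link cost 194 + fixed 267 = 461.
Compare {D-γ, D-ε}: link cost 356 + fixed 119 = 475.
Compare {D-δ, D-ε}: link cost 278 + fixed 198 = 476.
All other subsets cost ≥ 461. Minimum total cost: 460.

460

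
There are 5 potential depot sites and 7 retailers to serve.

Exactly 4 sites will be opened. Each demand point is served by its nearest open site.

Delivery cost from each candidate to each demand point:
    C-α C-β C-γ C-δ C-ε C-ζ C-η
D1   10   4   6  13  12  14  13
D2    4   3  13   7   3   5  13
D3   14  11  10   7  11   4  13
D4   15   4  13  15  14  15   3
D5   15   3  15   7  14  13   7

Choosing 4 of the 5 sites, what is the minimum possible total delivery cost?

Open {D1, D2, D3, D4}.
  C-α→D2 4, C-β→D2 3, C-γ→D1 6, C-δ→D2 7, C-ε→D2 3, C-ζ→D3 4, C-η→D4 3  ⇒ total 30.
Compare {D1, D2, D4, D5}: total 31.
Compare {D1, D2, D3, D5}: total 34.
No size-4 selection does better; minimum is 30.

30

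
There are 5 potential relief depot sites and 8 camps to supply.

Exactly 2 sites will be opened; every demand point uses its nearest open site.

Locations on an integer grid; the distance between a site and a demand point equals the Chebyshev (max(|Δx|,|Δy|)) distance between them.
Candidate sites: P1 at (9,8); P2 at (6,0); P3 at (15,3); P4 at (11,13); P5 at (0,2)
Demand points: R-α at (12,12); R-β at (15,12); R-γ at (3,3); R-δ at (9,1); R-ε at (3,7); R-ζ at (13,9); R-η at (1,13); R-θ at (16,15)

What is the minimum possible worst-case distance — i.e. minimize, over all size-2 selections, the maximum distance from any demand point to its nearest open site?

8

Open {P1, P2}.
  Farthest demand point is R-η at distance 8 (to P1); all others are ≤ 8.
With {P1, P3} the worst case is 8.
With {P1, P4} the worst case is 8.
No size-2 selection achieves below 8.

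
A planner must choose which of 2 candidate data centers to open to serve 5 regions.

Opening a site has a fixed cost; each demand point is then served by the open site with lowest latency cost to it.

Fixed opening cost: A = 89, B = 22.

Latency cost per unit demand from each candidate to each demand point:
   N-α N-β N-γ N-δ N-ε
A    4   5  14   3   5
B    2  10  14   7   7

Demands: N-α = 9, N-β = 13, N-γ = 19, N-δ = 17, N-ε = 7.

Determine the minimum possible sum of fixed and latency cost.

Open {A}: assign each demand point to its cheapest open site.
  N-α→A 9×4=36, N-β→A 13×5=65, N-γ→A 19×14=266, N-δ→A 17×3=51, N-ε→A 7×5=35
  latency cost 453, fixed 89 → total 542.
Compare {A, B}: latency cost 435 + fixed 111 = 546.
Compare {B}: latency cost 582 + fixed 22 = 604.

542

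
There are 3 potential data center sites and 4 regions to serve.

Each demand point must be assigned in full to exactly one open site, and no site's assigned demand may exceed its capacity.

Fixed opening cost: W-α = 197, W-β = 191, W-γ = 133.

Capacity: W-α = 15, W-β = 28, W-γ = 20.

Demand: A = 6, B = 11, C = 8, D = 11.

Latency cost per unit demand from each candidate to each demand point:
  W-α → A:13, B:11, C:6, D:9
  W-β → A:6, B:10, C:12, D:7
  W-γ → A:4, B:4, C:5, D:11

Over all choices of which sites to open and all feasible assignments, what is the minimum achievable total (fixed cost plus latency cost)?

Open {W-β, W-γ}; cheapest assignment that respects the capacities:
  W-β (cap 28, load 17): A, D — cost 6×6 + 11×7 = 113
  W-γ (cap 20, load 19): B, C — cost 11×4 + 8×5 = 84
  Shipping 197, fixed 324 → total 521.
  Any other capacity-feasible assignment to {W-β, W-γ} ships for at least 197.
Compare {W-α, W-β}: its best feasible assignment gives total 659.
Compare {W-α, W-β, W-γ}: its best feasible assignment gives total 714.
Every other set of open sites that can feasibly serve all demand totals ≥ 659 even under its best assignment. Minimum: 521.

521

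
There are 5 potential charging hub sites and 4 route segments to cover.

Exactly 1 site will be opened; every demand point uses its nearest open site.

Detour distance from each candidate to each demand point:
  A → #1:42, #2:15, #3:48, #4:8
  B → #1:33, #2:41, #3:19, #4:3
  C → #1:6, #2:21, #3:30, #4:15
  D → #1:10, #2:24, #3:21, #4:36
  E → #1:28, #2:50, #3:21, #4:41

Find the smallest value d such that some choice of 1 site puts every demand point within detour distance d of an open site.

Open {C}.
  Farthest demand point is #3 at detour distance 30 (to C); all others are ≤ 30.
With {D} the worst case is 36.
With {B} the worst case is 41.
No size-1 selection achieves below 30.

30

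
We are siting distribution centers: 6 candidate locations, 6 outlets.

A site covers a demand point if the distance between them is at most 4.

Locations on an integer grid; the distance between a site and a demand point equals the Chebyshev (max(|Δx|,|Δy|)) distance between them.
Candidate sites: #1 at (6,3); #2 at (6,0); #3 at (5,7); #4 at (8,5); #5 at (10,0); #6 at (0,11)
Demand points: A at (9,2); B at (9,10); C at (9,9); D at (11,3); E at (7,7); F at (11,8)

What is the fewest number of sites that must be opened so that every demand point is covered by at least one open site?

Coverage sets (demand points within 4 of each site):
  #1: {A, E}
  #2: {A}
  #3: {B, C, E}
  #4: {A, C, D, E, F}
  #5: {A, D}
  #6: {}
No single site covers all 6 demand points.
But {#3, #4} covers everything, so the minimum is 2.

2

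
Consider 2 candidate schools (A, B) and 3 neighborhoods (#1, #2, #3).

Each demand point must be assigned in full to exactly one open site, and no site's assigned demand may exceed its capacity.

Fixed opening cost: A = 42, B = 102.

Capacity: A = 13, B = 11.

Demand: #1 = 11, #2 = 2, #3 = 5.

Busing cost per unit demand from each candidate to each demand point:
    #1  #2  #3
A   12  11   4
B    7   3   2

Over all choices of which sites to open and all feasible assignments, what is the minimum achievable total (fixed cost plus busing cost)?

263

Open {A, B}; cheapest assignment that respects the capacities:
  A (cap 13, load 7): #2, #3 — cost 2×11 + 5×4 = 42
  B (cap 11, load 11): #1 — cost 11×7 = 77
  Shipping 119, fixed 144 → total 263.
  Any other capacity-feasible assignment to {A, B} ships for at least 119.
Total demand is 18 and no other set of sites has combined capacity ≥ 18, so {A, B} is the only feasible choice of open sites. Minimum: 263.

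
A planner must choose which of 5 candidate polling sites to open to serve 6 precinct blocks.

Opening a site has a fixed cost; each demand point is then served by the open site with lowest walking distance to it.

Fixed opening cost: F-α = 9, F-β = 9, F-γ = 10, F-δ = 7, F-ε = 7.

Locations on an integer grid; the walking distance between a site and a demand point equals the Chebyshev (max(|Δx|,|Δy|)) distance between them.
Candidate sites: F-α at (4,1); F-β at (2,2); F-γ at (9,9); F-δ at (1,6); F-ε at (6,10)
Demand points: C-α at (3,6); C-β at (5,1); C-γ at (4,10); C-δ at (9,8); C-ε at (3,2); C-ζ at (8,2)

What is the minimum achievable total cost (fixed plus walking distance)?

Open {F-α, F-ε}: assign each demand point to its cheapest open site.
  C-α→F-ε 4, C-β→F-α 1, C-γ→F-ε 2, C-δ→F-ε 3, C-ε→F-α 1, C-ζ→F-α 4
  walking distance 15, fixed 16 → total 31.
Compare {F-α, F-δ}: walking distance 19 + fixed 16 = 35.
Compare {F-β, F-ε}: walking distance 19 + fixed 16 = 35.
Compare {F-α}: walking distance 27 + fixed 9 = 36.
All other subsets cost ≥ 35. Minimum total cost: 31.

31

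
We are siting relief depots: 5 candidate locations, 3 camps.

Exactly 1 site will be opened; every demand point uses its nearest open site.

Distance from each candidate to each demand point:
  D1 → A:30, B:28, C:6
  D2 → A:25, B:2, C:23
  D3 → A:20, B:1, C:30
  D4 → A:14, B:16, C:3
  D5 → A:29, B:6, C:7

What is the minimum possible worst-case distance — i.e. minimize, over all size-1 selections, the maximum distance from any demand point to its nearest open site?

Open {D4}.
  Farthest demand point is B at distance 16 (to D4); all others are ≤ 16.
With {D2} the worst case is 25.
With {D5} the worst case is 29.
No size-1 selection achieves below 16.

16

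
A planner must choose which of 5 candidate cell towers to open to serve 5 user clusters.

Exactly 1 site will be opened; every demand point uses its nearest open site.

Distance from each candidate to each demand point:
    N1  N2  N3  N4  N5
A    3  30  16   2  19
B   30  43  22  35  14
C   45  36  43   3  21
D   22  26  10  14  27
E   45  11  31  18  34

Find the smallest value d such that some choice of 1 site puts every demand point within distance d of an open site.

Open {D}.
  Farthest demand point is N5 at distance 27 (to D); all others are ≤ 27.
With {A} the worst case is 30.
With {B} the worst case is 43.
No size-1 selection achieves below 27.

27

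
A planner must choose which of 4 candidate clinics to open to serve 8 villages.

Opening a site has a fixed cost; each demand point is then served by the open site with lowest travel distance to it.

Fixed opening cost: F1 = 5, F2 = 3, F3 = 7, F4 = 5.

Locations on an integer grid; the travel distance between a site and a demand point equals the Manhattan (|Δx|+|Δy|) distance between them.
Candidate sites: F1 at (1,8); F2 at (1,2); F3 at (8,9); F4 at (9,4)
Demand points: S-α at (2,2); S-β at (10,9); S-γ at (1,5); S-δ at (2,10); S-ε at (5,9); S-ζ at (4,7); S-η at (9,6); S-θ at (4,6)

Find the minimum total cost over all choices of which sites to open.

40

Open {F1, F2, F3}: assign each demand point to its cheapest open site.
  S-α→F2 1, S-β→F3 2, S-γ→F1 3, S-δ→F1 3, S-ε→F3 3, S-ζ→F1 4, S-η→F3 4, S-θ→F1 5
  travel distance 25, fixed 15 → total 40.
Compare {F1, F2, F4}: travel distance 29 + fixed 13 = 42.
Compare {F1, F3}: travel distance 31 + fixed 12 = 43.
Compare {F2, F3}: travel distance 33 + fixed 10 = 43.
All other subsets cost ≥ 42. Minimum total cost: 40.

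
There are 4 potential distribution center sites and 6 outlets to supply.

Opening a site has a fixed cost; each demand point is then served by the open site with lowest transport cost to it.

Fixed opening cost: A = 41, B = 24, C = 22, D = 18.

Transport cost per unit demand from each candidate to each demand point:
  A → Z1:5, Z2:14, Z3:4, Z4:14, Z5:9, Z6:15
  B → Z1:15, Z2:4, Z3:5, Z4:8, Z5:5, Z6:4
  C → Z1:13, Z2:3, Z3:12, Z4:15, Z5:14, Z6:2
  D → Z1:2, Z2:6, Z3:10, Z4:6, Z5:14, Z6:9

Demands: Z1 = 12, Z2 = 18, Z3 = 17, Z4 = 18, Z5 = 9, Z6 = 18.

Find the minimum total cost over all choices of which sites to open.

416

Open {B, C, D}: assign each demand point to its cheapest open site.
  Z1→D 12×2=24, Z2→C 18×3=54, Z3→B 17×5=85, Z4→D 18×6=108, Z5→B 9×5=45, Z6→C 18×2=36
  transport cost 352, fixed 64 → total 416.
Compare {A, B, C, D}: transport cost 335 + fixed 105 = 440.
Compare {B, D}: transport cost 406 + fixed 42 = 448.
Compare {A, C, D}: transport cost 371 + fixed 81 = 452.
All other subsets cost ≥ 440. Minimum total cost: 416.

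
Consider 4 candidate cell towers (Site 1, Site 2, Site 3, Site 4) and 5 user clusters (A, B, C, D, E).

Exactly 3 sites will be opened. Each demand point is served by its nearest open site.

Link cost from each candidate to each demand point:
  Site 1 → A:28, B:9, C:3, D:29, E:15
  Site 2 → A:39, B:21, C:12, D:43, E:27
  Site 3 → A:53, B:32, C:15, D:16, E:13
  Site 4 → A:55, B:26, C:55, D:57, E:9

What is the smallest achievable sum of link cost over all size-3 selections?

65

Open {Site 1, Site 3, Site 4}.
  A→Site 1 28, B→Site 1 9, C→Site 1 3, D→Site 3 16, E→Site 4 9  ⇒ total 65.
Compare {Site 1, Site 2, Site 3}: total 69.
Compare {Site 1, Site 2, Site 4}: total 78.
No size-3 selection does better; minimum is 65.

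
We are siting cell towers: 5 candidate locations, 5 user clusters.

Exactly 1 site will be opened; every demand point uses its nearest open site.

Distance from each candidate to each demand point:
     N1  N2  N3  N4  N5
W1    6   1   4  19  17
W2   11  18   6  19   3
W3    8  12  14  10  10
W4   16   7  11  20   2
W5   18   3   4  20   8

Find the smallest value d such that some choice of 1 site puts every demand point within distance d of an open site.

Open {W3}.
  Farthest demand point is N3 at distance 14 (to W3); all others are ≤ 14.
With {W1} the worst case is 19.
With {W2} the worst case is 19.
No size-1 selection achieves below 14.

14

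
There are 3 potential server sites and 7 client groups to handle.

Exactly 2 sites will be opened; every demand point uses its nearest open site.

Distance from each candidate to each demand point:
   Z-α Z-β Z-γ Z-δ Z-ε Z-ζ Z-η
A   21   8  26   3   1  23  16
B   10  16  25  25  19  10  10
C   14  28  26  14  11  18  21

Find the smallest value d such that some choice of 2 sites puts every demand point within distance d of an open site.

25

Open {A, B}.
  Farthest demand point is Z-γ at distance 25 (to B); all others are ≤ 25.
With {B, C} the worst case is 25.
With {A, C} the worst case is 26.
No size-2 selection achieves below 25.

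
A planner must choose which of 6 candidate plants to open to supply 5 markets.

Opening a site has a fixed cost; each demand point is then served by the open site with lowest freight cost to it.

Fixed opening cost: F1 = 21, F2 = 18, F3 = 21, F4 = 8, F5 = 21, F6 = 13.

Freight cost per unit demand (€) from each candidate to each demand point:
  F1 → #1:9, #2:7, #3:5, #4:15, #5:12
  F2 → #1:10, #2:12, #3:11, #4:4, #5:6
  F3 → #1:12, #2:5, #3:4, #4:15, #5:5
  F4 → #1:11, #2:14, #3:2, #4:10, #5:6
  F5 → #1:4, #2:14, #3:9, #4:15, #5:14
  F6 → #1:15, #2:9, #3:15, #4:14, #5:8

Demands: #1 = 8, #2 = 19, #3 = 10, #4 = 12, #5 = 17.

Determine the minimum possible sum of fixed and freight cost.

Open {F2, F3, F4, F5}: assign each demand point to its cheapest open site.
  #1→F5 8×4=32, #2→F3 19×5=95, #3→F4 10×2=20, #4→F2 12×4=48, #5→F3 17×5=85
  freight cost 280, fixed 68 → total 348.
Compare {F2, F3, F5}: freight cost 300 + fixed 60 = 360.
Compare {F2, F3, F4, F5, F6}: freight cost 280 + fixed 81 = 361.
Compare {F1, F2, F3, F4, F5}: freight cost 280 + fixed 89 = 369.
All other subsets cost ≥ 360. Minimum total cost: 348.

348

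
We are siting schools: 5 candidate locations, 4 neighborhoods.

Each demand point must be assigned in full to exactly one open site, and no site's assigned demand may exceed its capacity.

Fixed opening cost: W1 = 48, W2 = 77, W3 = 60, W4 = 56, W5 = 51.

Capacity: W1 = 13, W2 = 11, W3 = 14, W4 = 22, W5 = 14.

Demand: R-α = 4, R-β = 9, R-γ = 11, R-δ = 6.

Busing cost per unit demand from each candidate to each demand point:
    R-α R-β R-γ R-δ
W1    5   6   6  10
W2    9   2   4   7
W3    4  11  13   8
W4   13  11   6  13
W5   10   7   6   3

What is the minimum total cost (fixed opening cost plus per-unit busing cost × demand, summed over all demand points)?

Open {W1, W2, W5}; cheapest assignment that respects the capacities:
  W1 (cap 13, load 13): R-α, R-β — cost 4×5 + 9×6 = 74
  W2 (cap 11, load 11): R-γ — cost 11×4 = 44
  W5 (cap 14, load 6): R-δ — cost 6×3 = 18
  Shipping 136, fixed 176 → total 312.
  Any other capacity-feasible assignment to {W1, W2, W5} ships for at least 136.
Compare {W1, W4, W5}: its best feasible assignment gives total 313.
Compare {W1, W4}: its best feasible assignment gives total 322.
Every other set of open sites that can feasibly serve all demand totals ≥ 313 even under its best assignment. Minimum: 312.

312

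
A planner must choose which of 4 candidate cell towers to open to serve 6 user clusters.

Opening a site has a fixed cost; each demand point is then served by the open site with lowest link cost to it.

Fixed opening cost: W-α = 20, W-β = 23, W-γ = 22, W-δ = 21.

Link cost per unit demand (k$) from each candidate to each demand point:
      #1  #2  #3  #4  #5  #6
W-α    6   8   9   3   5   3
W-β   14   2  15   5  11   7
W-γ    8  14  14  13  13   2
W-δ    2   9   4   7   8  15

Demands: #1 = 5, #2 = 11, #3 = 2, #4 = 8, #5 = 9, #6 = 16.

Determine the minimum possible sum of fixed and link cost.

Open {W-α, W-β, W-δ}: assign each demand point to its cheapest open site.
  #1→W-δ 5×2=10, #2→W-β 11×2=22, #3→W-δ 2×4=8, #4→W-α 8×3=24, #5→W-α 9×5=45, #6→W-α 16×3=48
  link cost 157, fixed 64 → total 221.
Compare {W-α, W-β, W-γ, W-δ}: link cost 141 + fixed 86 = 227.
Compare {W-α, W-β}: link cost 187 + fixed 43 = 230.
Compare {W-α, W-β, W-γ}: link cost 171 + fixed 65 = 236.
All other subsets cost ≥ 227. Minimum total cost: 221.

221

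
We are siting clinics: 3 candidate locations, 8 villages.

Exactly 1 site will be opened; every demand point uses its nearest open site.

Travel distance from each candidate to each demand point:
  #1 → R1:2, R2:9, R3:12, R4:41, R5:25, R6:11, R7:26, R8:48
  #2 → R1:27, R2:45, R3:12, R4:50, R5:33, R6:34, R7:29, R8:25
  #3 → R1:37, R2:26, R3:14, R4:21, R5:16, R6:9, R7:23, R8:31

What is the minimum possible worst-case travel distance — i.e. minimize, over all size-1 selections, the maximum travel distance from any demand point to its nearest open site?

37

Open {#3}.
  Farthest demand point is R1 at travel distance 37 (to #3); all others are ≤ 37.
With {#1} the worst case is 48.
With {#2} the worst case is 50.
No size-1 selection achieves below 37.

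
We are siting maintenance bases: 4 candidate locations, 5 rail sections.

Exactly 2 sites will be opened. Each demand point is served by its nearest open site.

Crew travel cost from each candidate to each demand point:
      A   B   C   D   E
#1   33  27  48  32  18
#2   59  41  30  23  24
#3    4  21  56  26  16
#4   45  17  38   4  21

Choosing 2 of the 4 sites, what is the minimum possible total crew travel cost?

Open {#3, #4}.
  A→#3 4, B→#4 17, C→#4 38, D→#4 4, E→#3 16  ⇒ total 79.
Compare {#2, #3}: total 94.
Compare {#1, #4}: total 110.
No size-2 selection does better; minimum is 79.

79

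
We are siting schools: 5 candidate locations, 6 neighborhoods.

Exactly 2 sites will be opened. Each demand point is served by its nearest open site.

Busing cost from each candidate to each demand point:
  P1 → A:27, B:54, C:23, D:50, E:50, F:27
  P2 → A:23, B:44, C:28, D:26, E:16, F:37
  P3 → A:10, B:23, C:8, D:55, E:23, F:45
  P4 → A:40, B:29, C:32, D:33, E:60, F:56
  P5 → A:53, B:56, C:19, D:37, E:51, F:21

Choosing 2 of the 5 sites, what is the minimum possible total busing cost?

120

Open {P2, P3}.
  A→P3 10, B→P3 23, C→P3 8, D→P2 26, E→P2 16, F→P2 37  ⇒ total 120.
Compare {P3, P5}: total 122.
Compare {P1, P3}: total 141.
No size-2 selection does better; minimum is 120.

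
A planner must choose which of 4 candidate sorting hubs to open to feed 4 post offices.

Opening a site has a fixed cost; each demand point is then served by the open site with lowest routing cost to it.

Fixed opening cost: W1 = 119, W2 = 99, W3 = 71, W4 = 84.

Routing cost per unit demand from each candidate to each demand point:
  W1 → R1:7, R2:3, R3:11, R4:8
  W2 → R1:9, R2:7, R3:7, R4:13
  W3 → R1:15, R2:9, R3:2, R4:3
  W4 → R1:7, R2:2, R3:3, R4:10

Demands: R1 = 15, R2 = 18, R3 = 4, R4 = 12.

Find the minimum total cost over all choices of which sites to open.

Open {W3, W4}: assign each demand point to its cheapest open site.
  R1→W4 15×7=105, R2→W4 18×2=36, R3→W3 4×2=8, R4→W3 12×3=36
  routing cost 185, fixed 155 → total 340.
Compare {W4}: routing cost 273 + fixed 84 = 357.
Compare {W1, W3}: routing cost 203 + fixed 190 = 393.
Compare {W1}: routing cost 299 + fixed 119 = 418.
All other subsets cost ≥ 357. Minimum total cost: 340.

340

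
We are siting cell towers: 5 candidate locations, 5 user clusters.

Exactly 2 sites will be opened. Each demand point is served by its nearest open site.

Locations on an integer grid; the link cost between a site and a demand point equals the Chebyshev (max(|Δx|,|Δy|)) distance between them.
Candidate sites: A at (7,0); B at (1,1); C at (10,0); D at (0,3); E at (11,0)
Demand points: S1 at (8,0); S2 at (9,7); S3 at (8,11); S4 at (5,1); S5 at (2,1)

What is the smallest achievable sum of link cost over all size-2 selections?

20

Open {A, D}.
  S1→A 1, S2→A 7, S3→D 8, S4→A 2, S5→D 2  ⇒ total 20.
Compare {A, B}: total 21.
Compare {B, C}: total 24.
No size-2 selection does better; minimum is 20.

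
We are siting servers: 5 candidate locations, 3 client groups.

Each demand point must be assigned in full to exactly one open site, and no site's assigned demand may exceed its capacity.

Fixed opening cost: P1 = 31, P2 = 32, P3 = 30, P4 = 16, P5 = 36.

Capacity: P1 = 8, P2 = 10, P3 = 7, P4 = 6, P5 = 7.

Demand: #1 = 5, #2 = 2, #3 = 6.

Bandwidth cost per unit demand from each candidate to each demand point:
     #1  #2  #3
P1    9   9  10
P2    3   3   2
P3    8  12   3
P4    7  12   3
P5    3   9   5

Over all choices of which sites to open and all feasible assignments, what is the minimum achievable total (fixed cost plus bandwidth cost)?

Open {P2, P4}; cheapest assignment that respects the capacities:
  P2 (cap 10, load 7): #1, #2 — cost 5×3 + 2×3 = 21
  P4 (cap 6, load 6): #3 — cost 6×3 = 18
  Shipping 39, fixed 48 → total 87.
  Any other capacity-feasible assignment to {P2, P4} ships for at least 39.
Compare {P2, P3}: its best feasible assignment gives total 101.
Compare {P2, P5}: its best feasible assignment gives total 101.
Every other set of open sites that can feasibly serve all demand totals ≥ 101 even under its best assignment. Minimum: 87.

87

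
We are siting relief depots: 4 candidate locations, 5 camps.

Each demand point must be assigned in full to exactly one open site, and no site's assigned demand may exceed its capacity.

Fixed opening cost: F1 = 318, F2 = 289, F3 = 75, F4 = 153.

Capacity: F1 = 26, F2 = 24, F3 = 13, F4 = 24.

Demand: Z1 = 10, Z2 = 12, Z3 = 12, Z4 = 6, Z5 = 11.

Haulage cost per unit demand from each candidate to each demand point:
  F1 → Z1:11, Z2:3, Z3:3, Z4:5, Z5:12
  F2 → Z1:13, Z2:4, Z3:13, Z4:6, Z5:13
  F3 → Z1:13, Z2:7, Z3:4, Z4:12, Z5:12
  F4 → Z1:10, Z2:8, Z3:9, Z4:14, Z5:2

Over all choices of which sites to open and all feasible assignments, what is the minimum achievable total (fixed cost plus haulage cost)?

771

Open {F2, F3, F4}; cheapest assignment that respects the capacities:
  F2 (cap 24, load 18): Z2, Z4 — cost 12×4 + 6×6 = 84
  F3 (cap 13, load 12): Z3 — cost 12×4 = 48
  F4 (cap 24, load 21): Z1, Z5 — cost 10×10 + 11×2 = 122
  Shipping 254, fixed 517 → total 771.
  Any other capacity-feasible assignment to {F2, F3, F4} ships for at least 254.
Compare {F1, F3, F4}: its best feasible assignment gives total 782.
Compare {F1, F2, F4}: its best feasible assignment gives total 990.
Every other set of open sites that can feasibly serve all demand totals ≥ 782 even under its best assignment. Minimum: 771.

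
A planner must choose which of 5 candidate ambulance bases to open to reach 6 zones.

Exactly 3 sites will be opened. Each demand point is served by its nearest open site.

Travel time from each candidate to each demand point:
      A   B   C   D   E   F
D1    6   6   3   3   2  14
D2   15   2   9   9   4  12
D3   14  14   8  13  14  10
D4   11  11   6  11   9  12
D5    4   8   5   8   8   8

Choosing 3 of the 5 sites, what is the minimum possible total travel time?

Open {D1, D2, D5}.
  A→D5 4, B→D2 2, C→D1 3, D→D1 3, E→D1 2, F→D5 8  ⇒ total 22.
Compare {D1, D2, D3}: total 26.
Compare {D1, D3, D5}: total 26.
No size-3 selection does better; minimum is 22.

22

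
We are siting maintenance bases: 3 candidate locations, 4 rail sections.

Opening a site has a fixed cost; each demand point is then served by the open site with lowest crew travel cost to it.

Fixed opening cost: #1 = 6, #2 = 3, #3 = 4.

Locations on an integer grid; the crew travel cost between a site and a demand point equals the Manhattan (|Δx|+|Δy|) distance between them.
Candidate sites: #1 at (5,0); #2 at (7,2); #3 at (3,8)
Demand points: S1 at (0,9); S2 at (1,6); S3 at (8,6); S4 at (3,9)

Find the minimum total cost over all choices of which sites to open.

20

Open {#3}: assign each demand point to its cheapest open site.
  S1→#3 4, S2→#3 4, S3→#3 7, S4→#3 1
  crew travel cost 16, fixed 4 → total 20.
Compare {#2, #3}: crew travel cost 14 + fixed 7 = 21.
Compare {#1, #3}: crew travel cost 16 + fixed 10 = 26.
Compare {#1, #2, #3}: crew travel cost 14 + fixed 13 = 27.
All other subsets cost ≥ 21. Minimum total cost: 20.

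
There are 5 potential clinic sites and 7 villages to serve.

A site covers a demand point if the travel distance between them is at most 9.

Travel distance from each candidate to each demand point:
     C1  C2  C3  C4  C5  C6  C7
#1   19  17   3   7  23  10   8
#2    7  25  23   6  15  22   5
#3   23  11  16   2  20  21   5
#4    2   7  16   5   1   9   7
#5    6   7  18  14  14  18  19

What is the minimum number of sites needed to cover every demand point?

Coverage sets (demand points within 9 of each site):
  #1: {C3, C4, C7}
  #2: {C1, C4, C7}
  #3: {C4, C7}
  #4: {C1, C2, C4, C5, C6, C7}
  #5: {C1, C2}
No single site covers all 7 demand points.
But {#1, #4} covers everything, so the minimum is 2.

2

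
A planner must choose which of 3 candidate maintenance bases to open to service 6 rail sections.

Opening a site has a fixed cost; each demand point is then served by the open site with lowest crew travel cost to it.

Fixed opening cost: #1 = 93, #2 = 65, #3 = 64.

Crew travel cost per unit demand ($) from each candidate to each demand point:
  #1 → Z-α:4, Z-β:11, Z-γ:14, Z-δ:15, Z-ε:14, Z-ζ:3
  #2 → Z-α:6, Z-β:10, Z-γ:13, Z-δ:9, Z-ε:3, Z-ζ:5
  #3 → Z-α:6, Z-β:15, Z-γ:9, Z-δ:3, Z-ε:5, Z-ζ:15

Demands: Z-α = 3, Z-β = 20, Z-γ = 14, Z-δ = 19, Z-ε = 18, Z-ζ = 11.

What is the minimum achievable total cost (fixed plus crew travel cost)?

Open {#2, #3}: assign each demand point to its cheapest open site.
  Z-α→#2 3×6=18, Z-β→#2 20×10=200, Z-γ→#3 14×9=126, Z-δ→#3 19×3=57, Z-ε→#2 18×3=54, Z-ζ→#2 11×5=55
  crew travel cost 510, fixed 129 → total 639.
Compare {#1, #3}: crew travel cost 538 + fixed 157 = 695.
Compare {#1, #2, #3}: crew travel cost 482 + fixed 222 = 704.
Compare {#2}: crew travel cost 680 + fixed 65 = 745.
All other subsets cost ≥ 695. Minimum total cost: 639.

639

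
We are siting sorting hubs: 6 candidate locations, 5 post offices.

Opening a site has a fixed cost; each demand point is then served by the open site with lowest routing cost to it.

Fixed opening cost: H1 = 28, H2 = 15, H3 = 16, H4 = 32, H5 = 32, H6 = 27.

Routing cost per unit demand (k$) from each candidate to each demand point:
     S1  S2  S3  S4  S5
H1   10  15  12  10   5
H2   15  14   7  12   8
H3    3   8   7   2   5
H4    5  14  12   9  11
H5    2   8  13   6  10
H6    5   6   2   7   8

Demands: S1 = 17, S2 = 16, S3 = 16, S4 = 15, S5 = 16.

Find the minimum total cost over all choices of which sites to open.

Open {H3, H6}: assign each demand point to its cheapest open site.
  S1→H3 17×3=51, S2→H6 16×6=96, S3→H6 16×2=32, S4→H3 15×2=30, S5→H3 16×5=80
  routing cost 289, fixed 43 → total 332.
Compare {H2, H3, H6}: routing cost 289 + fixed 58 = 347.
Compare {H3, H5, H6}: routing cost 272 + fixed 75 = 347.
Compare {H1, H3, H6}: routing cost 289 + fixed 71 = 360.
All other subsets cost ≥ 347. Minimum total cost: 332.

332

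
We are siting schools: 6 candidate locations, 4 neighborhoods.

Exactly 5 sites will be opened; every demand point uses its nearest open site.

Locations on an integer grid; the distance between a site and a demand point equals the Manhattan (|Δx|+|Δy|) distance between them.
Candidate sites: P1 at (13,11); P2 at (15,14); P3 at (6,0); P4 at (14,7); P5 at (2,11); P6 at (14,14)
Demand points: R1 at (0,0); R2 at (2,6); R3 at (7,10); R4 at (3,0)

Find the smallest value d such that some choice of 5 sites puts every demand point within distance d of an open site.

6

Open {P1, P2, P3, P4, P5}.
  Farthest demand point is R1 at distance 6 (to P3); all others are ≤ 6.
With {P1, P2, P3, P5, P6} the worst case is 6.
With {P1, P3, P4, P5, P6} the worst case is 6.
No size-5 selection achieves below 6.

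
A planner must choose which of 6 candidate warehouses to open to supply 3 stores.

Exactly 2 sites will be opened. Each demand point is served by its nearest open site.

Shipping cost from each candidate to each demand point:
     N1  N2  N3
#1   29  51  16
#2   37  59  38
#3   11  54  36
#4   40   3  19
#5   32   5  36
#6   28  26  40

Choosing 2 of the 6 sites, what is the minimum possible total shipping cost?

33

Open {#3, #4}.
  N1→#3 11, N2→#4 3, N3→#4 19  ⇒ total 33.
Compare {#1, #4}: total 48.
Compare {#1, #5}: total 50.
No size-2 selection does better; minimum is 33.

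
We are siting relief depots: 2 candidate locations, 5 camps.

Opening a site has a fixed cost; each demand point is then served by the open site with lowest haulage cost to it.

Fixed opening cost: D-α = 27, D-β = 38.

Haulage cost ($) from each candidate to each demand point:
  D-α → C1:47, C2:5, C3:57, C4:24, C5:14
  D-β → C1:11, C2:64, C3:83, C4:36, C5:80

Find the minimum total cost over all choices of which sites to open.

Open {D-α}: assign each demand point to its cheapest open site.
  C1→D-α 47, C2→D-α 5, C3→D-α 57, C4→D-α 24, C5→D-α 14
  haulage cost 147, fixed 27 → total 174.
Compare {D-α, D-β}: haulage cost 111 + fixed 65 = 176.
Compare {D-β}: haulage cost 274 + fixed 38 = 312.

174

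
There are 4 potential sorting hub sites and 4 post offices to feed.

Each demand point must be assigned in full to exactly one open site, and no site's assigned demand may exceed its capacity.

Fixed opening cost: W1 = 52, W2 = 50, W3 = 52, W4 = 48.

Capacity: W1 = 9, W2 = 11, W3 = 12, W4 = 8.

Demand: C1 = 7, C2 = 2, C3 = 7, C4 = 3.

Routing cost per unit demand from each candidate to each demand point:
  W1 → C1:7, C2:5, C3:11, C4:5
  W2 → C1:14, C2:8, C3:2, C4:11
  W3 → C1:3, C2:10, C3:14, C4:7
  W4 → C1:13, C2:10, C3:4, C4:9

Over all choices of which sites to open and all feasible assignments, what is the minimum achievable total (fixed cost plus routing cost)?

174

Open {W2, W3}; cheapest assignment that respects the capacities:
  W2 (cap 11, load 9): C2, C3 — cost 2×8 + 7×2 = 30
  W3 (cap 12, load 10): C1, C4 — cost 7×3 + 3×7 = 42
  Shipping 72, fixed 102 → total 174.
  Any other capacity-feasible assignment to {W2, W3} ships for at least 72.
Compare {W3, W4}: its best feasible assignment gives total 190.
Compare {W1, W2}: its best feasible assignment gives total 208.
Every other set of open sites that can feasibly serve all demand totals ≥ 190 even under its best assignment. Minimum: 174.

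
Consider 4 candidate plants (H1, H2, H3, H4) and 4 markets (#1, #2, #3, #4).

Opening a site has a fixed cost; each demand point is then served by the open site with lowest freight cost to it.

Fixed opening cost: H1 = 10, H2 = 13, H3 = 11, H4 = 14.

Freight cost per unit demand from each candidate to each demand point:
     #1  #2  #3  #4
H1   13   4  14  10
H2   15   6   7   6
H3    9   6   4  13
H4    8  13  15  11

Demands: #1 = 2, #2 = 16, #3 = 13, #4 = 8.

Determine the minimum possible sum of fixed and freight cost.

Open {H1, H2, H3}: assign each demand point to its cheapest open site.
  #1→H3 2×9=18, #2→H1 16×4=64, #3→H3 13×4=52, #4→H2 8×6=48
  freight cost 182, fixed 34 → total 216.
Compare {H1, H2, H3, H4}: freight cost 180 + fixed 48 = 228.
Compare {H1, H3}: freight cost 214 + fixed 21 = 235.
Compare {H2, H3}: freight cost 214 + fixed 24 = 238.
All other subsets cost ≥ 228. Minimum total cost: 216.

216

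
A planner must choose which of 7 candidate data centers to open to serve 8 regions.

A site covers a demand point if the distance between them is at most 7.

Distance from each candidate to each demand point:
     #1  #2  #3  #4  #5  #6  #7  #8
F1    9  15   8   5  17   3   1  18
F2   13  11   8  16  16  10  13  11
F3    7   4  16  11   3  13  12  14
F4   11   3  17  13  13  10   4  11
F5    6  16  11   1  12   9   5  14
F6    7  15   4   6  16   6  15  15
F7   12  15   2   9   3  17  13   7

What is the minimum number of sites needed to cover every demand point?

3

Coverage sets (demand points within 7 of each site):
  F1: {#4, #6, #7}
  F2: {}
  F3: {#1, #2, #5}
  F4: {#2, #7}
  F5: {#1, #4, #7}
  F6: {#1, #3, #4, #6}
  F7: {#3, #5, #8}
No 2 sites suffice: every size-2 union leaves at least one demand point uncovered.
But {F1, F3, F7} covers everything, so the minimum is 3.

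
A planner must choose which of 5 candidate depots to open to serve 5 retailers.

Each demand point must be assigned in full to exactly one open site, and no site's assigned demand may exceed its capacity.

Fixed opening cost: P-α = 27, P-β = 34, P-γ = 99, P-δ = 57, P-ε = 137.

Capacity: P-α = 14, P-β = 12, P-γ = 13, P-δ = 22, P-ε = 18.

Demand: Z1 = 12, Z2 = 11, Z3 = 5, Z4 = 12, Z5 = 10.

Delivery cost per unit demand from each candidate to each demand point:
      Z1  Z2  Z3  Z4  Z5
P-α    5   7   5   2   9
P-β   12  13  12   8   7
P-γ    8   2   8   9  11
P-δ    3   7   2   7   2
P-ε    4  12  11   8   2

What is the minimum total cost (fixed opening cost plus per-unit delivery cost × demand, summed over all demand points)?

Open {P-α, P-β, P-γ, P-δ}; cheapest assignment that respects the capacities:
  P-α (cap 14, load 12): Z4 — cost 12×2 = 24
  P-β (cap 12, load 5): Z3 — cost 5×12 = 60
  P-γ (cap 13, load 11): Z2 — cost 11×2 = 22
  P-δ (cap 22, load 22): Z1, Z5 — cost 12×3 + 10×2 = 56
  Shipping 162, fixed 217 → total 379.
  Any other capacity-feasible assignment to {P-α, P-β, P-γ, P-δ} ships for at least 162.
Compare {P-α, P-γ, P-δ, P-ε}: its best feasible assignment gives total 432.
Compare {P-α, P-δ, P-ε}: its best feasible assignment gives total 445.
Every other set of open sites that can feasibly serve all demand totals ≥ 432 even under its best assignment. Minimum: 379.

379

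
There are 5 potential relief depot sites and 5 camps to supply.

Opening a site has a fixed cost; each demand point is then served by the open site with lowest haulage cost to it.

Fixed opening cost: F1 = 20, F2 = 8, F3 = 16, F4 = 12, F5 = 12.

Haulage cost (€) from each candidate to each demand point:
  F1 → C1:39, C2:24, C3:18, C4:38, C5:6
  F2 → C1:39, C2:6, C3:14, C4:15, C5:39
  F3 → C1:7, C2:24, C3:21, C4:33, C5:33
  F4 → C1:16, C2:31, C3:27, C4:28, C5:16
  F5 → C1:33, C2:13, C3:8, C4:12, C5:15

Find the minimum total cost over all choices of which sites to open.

83

Open {F3, F5}: assign each demand point to its cheapest open site.
  C1→F3 7, C2→F5 13, C3→F5 8, C4→F5 12, C5→F5 15
  haulage cost 55, fixed 28 → total 83.
Compare {F2, F3, F5}: haulage cost 48 + fixed 36 = 84.
Compare {F2, F4}: haulage cost 67 + fixed 20 = 87.
Compare {F4, F5}: haulage cost 64 + fixed 24 = 88.
All other subsets cost ≥ 84. Minimum total cost: 83.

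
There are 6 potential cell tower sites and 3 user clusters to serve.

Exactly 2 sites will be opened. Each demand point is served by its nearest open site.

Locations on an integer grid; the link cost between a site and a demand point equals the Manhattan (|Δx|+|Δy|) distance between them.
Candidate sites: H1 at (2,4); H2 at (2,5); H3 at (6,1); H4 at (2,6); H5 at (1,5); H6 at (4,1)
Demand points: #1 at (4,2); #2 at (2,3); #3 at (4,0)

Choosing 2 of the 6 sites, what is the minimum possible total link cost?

Open {H1, H6}.
  #1→H6 1, #2→H1 1, #3→H6 1  ⇒ total 3.
Compare {H2, H6}: total 4.
Compare {H4, H6}: total 5.
No size-2 selection does better; minimum is 3.

3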